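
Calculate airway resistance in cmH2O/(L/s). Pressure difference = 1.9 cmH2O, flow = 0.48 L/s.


R = dP / flow
R = 1.9 / 0.48
R = 3.958 cmH2O/(L/s)


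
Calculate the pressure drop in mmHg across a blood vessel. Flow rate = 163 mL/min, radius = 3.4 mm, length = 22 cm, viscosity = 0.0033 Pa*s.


dP = 8*mu*L*Q / (pi*r^4)
Q = 163 mL/min = 2.71667e-06 m^3/s
dP = 37.5836 Pa = 37.5836 / 133.322 mmHg = 0.2819 mmHg


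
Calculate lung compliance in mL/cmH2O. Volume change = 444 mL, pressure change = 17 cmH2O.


C = dV / dP
C = 444 / 17
C = 26.12 mL/cmH2O


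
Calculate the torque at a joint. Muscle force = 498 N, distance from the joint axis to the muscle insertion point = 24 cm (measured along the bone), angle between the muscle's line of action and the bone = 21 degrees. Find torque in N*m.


Torque = F * d * sin(theta)   (moment arm = d*sin(theta))
d = 24 cm = 0.24 m
Torque = 498 * 0.24 * sin(21)
Torque = 42.83 N*m


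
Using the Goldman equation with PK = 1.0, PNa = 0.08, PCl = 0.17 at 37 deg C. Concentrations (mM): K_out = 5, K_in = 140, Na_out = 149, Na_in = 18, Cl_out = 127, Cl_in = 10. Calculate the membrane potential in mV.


Vm = (RT/F)*ln((PK*Ko + PNa*Nao + PCl*Cli)/(PK*Ki + PNa*Nai + PCl*Clo))
Numer = 18.62, Denom = 163.03
Vm = -57.99 mV


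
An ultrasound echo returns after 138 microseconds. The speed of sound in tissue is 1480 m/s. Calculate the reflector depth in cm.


depth = c * t / 2
t = 138 us = 1.3800e-04 s
depth = 1480 * 1.3800e-04 / 2
depth = 0.10212 m = 10.212 cm


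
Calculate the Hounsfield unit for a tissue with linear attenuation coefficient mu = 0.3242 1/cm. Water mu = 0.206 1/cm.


HU = ((mu_tissue - mu_water) / mu_water) * 1000
HU = ((0.3242 - 0.206) / 0.206) * 1000
HU = 573.8


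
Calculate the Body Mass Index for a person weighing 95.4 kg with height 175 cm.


BMI = weight / height^2
height = 175 cm = 1.75 m
BMI = 95.4 / 1.75^2
BMI = 31.15 kg/m^2


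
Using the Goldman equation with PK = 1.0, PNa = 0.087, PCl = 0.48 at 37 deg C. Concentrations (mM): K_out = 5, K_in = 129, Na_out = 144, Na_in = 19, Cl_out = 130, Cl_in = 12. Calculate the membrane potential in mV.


Vm = (RT/F)*ln((PK*Ko + PNa*Nao + PCl*Cli)/(PK*Ki + PNa*Nai + PCl*Clo))
Numer = 23.288, Denom = 193.053
Vm = -56.52 mV


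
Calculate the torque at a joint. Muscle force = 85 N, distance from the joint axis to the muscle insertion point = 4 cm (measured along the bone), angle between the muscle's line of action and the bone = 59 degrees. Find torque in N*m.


Torque = F * d * sin(theta)   (moment arm = d*sin(theta))
d = 4 cm = 0.04 m
Torque = 85 * 0.04 * sin(59)
Torque = 2.914 N*m


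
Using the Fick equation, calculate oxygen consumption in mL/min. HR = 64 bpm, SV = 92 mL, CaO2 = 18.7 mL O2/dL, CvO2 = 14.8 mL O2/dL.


CO = HR*SV = 64*92/1000 = 5.888 L/min
a-v O2 diff = 18.7 - 14.8 = 3.9 mL/dL
VO2 = CO * (CaO2-CvO2) * 10 dL/L
VO2 = 5.888 * 3.9 * 10
VO2 = 229.6 mL/min


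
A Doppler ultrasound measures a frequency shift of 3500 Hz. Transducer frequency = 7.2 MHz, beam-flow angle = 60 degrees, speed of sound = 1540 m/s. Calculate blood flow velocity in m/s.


v = fd * c / (2 * f0 * cos(theta))
v = 3500 * 1540 / (2 * 7.2000e+06 * cos(60))
v = 0.7486 m/s


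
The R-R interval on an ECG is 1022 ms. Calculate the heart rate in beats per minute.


HR = 60 / RR_interval(s)
RR = 1022 ms = 1.022 s
HR = 60 / 1.022 = 58.71 bpm


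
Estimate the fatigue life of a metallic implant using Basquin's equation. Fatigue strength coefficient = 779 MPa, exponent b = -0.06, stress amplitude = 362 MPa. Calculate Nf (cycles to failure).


sigma_a = sigma_f' * (2Nf)^b
2Nf = (sigma_a/sigma_f')^(1/b)
2Nf = (362/779)^(1/-0.06)
2Nf = 352491.07
Nf = 1.762e+05


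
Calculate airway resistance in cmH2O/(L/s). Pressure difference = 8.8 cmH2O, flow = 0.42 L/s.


R = dP / flow
R = 8.8 / 0.42
R = 20.95 cmH2O/(L/s)


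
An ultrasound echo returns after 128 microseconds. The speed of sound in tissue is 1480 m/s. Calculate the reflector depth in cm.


depth = c * t / 2
t = 128 us = 1.2800e-04 s
depth = 1480 * 1.2800e-04 / 2
depth = 0.09472 m = 9.472 cm


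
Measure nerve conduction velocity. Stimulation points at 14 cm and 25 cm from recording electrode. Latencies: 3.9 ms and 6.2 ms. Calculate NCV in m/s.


Distance = (25 - 14) / 100 = 0.11 m
dt = (6.2 - 3.9) / 1000 = 0.0023 s
NCV = dist / dt = 47.83 m/s


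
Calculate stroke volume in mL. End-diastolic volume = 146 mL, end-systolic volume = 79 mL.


SV = EDV - ESV
SV = 146 - 79
SV = 67 mL


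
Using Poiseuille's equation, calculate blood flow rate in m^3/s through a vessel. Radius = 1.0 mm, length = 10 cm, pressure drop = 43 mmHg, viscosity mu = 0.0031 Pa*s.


Q = pi*r^4*dP / (8*mu*L)
r = 0.001 m, L = 0.1 m
dP = 43 mmHg = 5732.846 Pa
Q = 7.2622e-06 m^3/s


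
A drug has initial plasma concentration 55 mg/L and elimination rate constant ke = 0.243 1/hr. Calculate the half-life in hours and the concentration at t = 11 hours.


t_half = ln(2) / ke = 0.693147 / 0.243 = 2.852 hr
C(t) = C0 * exp(-ke*t) = 55 * exp(-0.243*11)
C(11) = 3.797 mg/L


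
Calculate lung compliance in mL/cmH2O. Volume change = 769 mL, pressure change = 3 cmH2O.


C = dV / dP
C = 769 / 3
C = 256.3 mL/cmH2O


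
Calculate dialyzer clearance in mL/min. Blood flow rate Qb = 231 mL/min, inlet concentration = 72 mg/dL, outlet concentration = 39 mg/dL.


K = Qb * (Cb_in - Cb_out) / Cb_in
K = 231 * (72 - 39) / 72
K = 105.9 mL/min


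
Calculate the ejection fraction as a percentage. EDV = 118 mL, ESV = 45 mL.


SV = EDV - ESV = 118 - 45 = 73 mL
EF = SV/EDV * 100 = 73/118 * 100
EF = 61.86%


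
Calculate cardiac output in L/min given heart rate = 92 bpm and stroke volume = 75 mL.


CO = HR * SV
CO = 92 * 75 / 1000
CO = 6.9 L/min


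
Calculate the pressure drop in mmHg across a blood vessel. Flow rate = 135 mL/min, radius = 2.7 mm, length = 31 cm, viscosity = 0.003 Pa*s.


dP = 8*mu*L*Q / (pi*r^4)
Q = 135 mL/min = 2.25e-06 m^3/s
dP = 100.265 Pa = 100.265 / 133.322 mmHg = 0.7521 mmHg


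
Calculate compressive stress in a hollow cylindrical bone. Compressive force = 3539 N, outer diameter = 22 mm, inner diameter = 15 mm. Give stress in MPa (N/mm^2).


A = pi*(r_o^2 - r_i^2)
r_o = 11 mm, r_i = 7.5 mm
A = 203.418 mm^2
sigma = F/A = 3539 / 203.418
sigma = 17.4 MPa


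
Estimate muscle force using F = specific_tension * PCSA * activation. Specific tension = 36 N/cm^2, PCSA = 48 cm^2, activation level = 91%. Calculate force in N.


F = sigma * PCSA * activation
F = 36 * 48 * 0.91
F = 1572 N


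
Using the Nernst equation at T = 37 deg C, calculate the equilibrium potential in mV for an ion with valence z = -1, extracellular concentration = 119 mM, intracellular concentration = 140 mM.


E = (RT/(zF)) * ln(C_out/C_in)
T = 37 + 273.15 = 310.15 K
E = (8.314 * 310.15 / (-1 * 96485)) * ln(119/140)
E = 4.343 mV


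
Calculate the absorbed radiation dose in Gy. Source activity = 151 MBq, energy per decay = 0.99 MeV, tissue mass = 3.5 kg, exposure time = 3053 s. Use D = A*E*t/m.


A = 151 MBq = 1.5100e+08 Bq
E = 0.99 MeV = 1.58598e-13 J
D = A*E*t/m = 1.5100e+08*1.58598e-13*3053/3.5
D = 0.02089 Gy


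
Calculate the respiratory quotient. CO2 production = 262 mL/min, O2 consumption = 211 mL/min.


RQ = VCO2 / VO2
RQ = 262 / 211
RQ = 1.242


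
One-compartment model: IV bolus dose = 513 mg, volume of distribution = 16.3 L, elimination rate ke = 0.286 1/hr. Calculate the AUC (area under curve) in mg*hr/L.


C0 = Dose/Vd = 513/16.3 = 31.4724 mg/L
AUC = C0/ke = 31.4724/0.286
AUC = 110 mg*hr/L


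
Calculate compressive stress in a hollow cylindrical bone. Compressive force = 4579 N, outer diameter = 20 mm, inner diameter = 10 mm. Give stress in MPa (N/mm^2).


A = pi*(r_o^2 - r_i^2)
r_o = 10 mm, r_i = 5 mm
A = 235.619 mm^2
sigma = F/A = 4579 / 235.619
sigma = 19.43 MPa


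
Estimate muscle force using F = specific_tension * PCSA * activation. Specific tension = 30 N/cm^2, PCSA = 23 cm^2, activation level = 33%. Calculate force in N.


F = sigma * PCSA * activation
F = 30 * 23 * 0.33
F = 227.7 N


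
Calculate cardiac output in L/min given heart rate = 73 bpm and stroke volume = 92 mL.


CO = HR * SV
CO = 73 * 92 / 1000
CO = 6.716 L/min


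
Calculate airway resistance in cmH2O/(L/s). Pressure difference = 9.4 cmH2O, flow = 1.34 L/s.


R = dP / flow
R = 9.4 / 1.34
R = 7.015 cmH2O/(L/s)


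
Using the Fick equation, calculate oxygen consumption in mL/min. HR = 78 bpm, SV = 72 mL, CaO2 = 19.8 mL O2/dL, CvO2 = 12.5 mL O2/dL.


CO = HR*SV = 78*72/1000 = 5.616 L/min
a-v O2 diff = 19.8 - 12.5 = 7.3 mL/dL
VO2 = CO * (CaO2-CvO2) * 10 dL/L
VO2 = 5.616 * 7.3 * 10
VO2 = 410 mL/min


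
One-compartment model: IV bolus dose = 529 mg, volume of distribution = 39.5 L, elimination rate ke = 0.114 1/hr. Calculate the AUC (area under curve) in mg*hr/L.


C0 = Dose/Vd = 529/39.5 = 13.3924 mg/L
AUC = C0/ke = 13.3924/0.114
AUC = 117.5 mg*hr/L


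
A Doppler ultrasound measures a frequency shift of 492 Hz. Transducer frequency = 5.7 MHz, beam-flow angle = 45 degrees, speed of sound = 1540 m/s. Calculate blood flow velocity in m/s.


v = fd * c / (2 * f0 * cos(theta))
v = 492 * 1540 / (2 * 5.7000e+06 * cos(45))
v = 0.09399 m/s


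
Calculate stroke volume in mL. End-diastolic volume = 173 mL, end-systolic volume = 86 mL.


SV = EDV - ESV
SV = 173 - 86
SV = 87 mL


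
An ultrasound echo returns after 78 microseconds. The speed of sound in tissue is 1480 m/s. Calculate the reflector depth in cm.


depth = c * t / 2
t = 78 us = 7.8000e-05 s
depth = 1480 * 7.8000e-05 / 2
depth = 0.05772 m = 5.772 cm


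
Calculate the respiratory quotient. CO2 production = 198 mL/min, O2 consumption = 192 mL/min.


RQ = VCO2 / VO2
RQ = 198 / 192
RQ = 1.031


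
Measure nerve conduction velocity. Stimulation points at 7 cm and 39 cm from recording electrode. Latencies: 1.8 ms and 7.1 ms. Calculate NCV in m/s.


Distance = (39 - 7) / 100 = 0.32 m
dt = (7.1 - 1.8) / 1000 = 0.0053 s
NCV = dist / dt = 60.38 m/s


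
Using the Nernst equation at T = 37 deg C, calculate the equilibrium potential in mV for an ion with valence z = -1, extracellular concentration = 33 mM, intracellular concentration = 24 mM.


E = (RT/(zF)) * ln(C_out/C_in)
T = 37 + 273.15 = 310.15 K
E = (8.314 * 310.15 / (-1 * 96485)) * ln(33/24)
E = -8.511 mV


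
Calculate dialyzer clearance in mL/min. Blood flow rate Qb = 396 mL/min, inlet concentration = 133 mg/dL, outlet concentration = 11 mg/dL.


K = Qb * (Cb_in - Cb_out) / Cb_in
K = 396 * (133 - 11) / 133
K = 363.2 mL/min


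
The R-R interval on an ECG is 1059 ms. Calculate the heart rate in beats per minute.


HR = 60 / RR_interval(s)
RR = 1059 ms = 1.059 s
HR = 60 / 1.059 = 56.66 bpm


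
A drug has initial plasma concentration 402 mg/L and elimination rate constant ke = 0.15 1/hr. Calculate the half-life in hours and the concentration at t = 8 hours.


t_half = ln(2) / ke = 0.693147 / 0.15 = 4.621 hr
C(t) = C0 * exp(-ke*t) = 402 * exp(-0.15*8)
C(8) = 121.1 mg/L


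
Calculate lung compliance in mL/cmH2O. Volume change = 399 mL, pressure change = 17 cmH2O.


C = dV / dP
C = 399 / 17
C = 23.47 mL/cmH2O


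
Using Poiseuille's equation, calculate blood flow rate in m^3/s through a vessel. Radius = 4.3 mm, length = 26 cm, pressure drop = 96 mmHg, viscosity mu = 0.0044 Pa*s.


Q = pi*r^4*dP / (8*mu*L)
r = 0.0043 m, L = 0.26 m
dP = 96 mmHg = 12798.912 Pa
Q = 0.001502 m^3/s


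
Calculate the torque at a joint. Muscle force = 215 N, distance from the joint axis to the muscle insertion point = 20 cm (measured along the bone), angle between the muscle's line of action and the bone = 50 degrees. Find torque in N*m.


Torque = F * d * sin(theta)   (moment arm = d*sin(theta))
d = 20 cm = 0.2 m
Torque = 215 * 0.2 * sin(50)
Torque = 32.94 N*m


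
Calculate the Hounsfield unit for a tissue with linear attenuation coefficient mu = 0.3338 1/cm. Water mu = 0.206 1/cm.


HU = ((mu_tissue - mu_water) / mu_water) * 1000
HU = ((0.3338 - 0.206) / 0.206) * 1000
HU = 620.4


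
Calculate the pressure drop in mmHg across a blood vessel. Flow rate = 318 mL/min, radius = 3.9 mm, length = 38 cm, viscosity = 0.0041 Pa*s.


dP = 8*mu*L*Q / (pi*r^4)
Q = 318 mL/min = 5.3e-06 m^3/s
dP = 90.8919 Pa = 90.8919 / 133.322 mmHg = 0.6817 mmHg


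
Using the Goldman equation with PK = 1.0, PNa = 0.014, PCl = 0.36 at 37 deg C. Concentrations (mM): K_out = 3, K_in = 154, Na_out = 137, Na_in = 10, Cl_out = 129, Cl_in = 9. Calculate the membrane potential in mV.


Vm = (RT/F)*ln((PK*Ko + PNa*Nao + PCl*Cli)/(PK*Ki + PNa*Nai + PCl*Clo))
Numer = 8.158, Denom = 200.58
Vm = -85.58 mV


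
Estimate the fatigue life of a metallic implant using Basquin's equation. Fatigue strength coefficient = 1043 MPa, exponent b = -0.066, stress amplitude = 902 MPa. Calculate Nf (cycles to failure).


sigma_a = sigma_f' * (2Nf)^b
2Nf = (sigma_a/sigma_f')^(1/b)
2Nf = (902/1043)^(1/-0.066)
2Nf = 9.0307496
Nf = 4.515


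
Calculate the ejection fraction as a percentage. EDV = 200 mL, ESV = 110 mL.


SV = EDV - ESV = 200 - 110 = 90 mL
EF = SV/EDV * 100 = 90/200 * 100
EF = 45%


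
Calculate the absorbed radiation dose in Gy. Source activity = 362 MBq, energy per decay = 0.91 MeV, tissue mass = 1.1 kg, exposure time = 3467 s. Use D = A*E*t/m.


A = 362 MBq = 3.6200e+08 Bq
E = 0.91 MeV = 1.45782e-13 J
D = A*E*t/m = 3.6200e+08*1.45782e-13*3467/1.1
D = 0.1663 Gy


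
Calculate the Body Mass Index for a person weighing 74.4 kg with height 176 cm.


BMI = weight / height^2
height = 176 cm = 1.76 m
BMI = 74.4 / 1.76^2
BMI = 24.02 kg/m^2


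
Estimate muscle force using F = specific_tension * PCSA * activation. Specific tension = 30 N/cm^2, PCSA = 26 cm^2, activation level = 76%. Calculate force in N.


F = sigma * PCSA * activation
F = 30 * 26 * 0.76
F = 592.8 N


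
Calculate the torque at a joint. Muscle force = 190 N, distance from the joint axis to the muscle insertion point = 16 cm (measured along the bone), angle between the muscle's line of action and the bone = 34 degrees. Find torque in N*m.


Torque = F * d * sin(theta)   (moment arm = d*sin(theta))
d = 16 cm = 0.16 m
Torque = 190 * 0.16 * sin(34)
Torque = 17 N*m


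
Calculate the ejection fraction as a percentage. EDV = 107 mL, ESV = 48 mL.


SV = EDV - ESV = 107 - 48 = 59 mL
EF = SV/EDV * 100 = 59/107 * 100
EF = 55.14%


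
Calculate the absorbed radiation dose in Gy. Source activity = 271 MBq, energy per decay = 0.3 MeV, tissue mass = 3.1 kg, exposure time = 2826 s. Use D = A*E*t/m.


A = 271 MBq = 2.7100e+08 Bq
E = 0.3 MeV = 4.806e-14 J
D = A*E*t/m = 2.7100e+08*4.806e-14*2826/3.1
D = 0.01187 Gy


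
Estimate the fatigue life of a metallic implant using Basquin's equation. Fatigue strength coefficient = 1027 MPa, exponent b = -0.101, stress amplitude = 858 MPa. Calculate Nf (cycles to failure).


sigma_a = sigma_f' * (2Nf)^b
2Nf = (sigma_a/sigma_f')^(1/b)
2Nf = (858/1027)^(1/-0.101)
2Nf = 5.9306262
Nf = 2.965


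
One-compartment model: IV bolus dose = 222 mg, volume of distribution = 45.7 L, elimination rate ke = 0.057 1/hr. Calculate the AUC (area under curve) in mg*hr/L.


C0 = Dose/Vd = 222/45.7 = 4.85777 mg/L
AUC = C0/ke = 4.85777/0.057
AUC = 85.22 mg*hr/L


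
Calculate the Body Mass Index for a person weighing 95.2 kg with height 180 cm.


BMI = weight / height^2
height = 180 cm = 1.8 m
BMI = 95.2 / 1.8^2
BMI = 29.38 kg/m^2


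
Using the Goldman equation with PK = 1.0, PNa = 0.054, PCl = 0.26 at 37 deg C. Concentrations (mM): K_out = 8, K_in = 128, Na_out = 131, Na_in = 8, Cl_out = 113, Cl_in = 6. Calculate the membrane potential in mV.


Vm = (RT/F)*ln((PK*Ko + PNa*Nao + PCl*Cli)/(PK*Ki + PNa*Nai + PCl*Clo))
Numer = 16.634, Denom = 157.812
Vm = -60.13 mV


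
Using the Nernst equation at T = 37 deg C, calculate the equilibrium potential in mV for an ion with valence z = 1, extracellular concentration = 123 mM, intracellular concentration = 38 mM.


E = (RT/(zF)) * ln(C_out/C_in)
T = 37 + 273.15 = 310.15 K
E = (8.314 * 310.15 / (1 * 96485)) * ln(123/38)
E = 31.39 mV


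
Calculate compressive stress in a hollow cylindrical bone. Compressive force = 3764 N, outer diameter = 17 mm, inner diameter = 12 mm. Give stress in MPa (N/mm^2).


A = pi*(r_o^2 - r_i^2)
r_o = 8.5 mm, r_i = 6 mm
A = 113.883 mm^2
sigma = F/A = 3764 / 113.883
sigma = 33.05 MPa


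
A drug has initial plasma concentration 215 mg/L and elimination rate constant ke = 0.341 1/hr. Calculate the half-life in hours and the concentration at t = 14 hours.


t_half = ln(2) / ke = 0.693147 / 0.341 = 2.033 hr
C(t) = C0 * exp(-ke*t) = 215 * exp(-0.341*14)
C(14) = 1.816 mg/L


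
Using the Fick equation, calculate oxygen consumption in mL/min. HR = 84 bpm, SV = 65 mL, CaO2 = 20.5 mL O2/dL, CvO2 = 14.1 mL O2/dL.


CO = HR*SV = 84*65/1000 = 5.46 L/min
a-v O2 diff = 20.5 - 14.1 = 6.4 mL/dL
VO2 = CO * (CaO2-CvO2) * 10 dL/L
VO2 = 5.46 * 6.4 * 10
VO2 = 349.4 mL/min


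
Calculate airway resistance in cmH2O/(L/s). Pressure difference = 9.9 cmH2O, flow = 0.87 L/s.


R = dP / flow
R = 9.9 / 0.87
R = 11.38 cmH2O/(L/s)


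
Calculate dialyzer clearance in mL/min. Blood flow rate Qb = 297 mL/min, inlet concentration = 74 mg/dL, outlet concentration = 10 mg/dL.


K = Qb * (Cb_in - Cb_out) / Cb_in
K = 297 * (74 - 10) / 74
K = 256.9 mL/min


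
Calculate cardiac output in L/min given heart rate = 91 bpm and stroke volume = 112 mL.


CO = HR * SV
CO = 91 * 112 / 1000
CO = 10.19 L/min


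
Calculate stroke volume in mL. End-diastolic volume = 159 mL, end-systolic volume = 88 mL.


SV = EDV - ESV
SV = 159 - 88
SV = 71 mL


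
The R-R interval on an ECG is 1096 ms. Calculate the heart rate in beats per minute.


HR = 60 / RR_interval(s)
RR = 1096 ms = 1.096 s
HR = 60 / 1.096 = 54.74 bpm


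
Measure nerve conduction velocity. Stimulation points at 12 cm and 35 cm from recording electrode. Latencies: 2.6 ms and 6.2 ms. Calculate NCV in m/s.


Distance = (35 - 12) / 100 = 0.23 m
dt = (6.2 - 2.6) / 1000 = 0.0036 s
NCV = dist / dt = 63.89 m/s


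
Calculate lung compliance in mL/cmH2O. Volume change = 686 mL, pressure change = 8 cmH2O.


C = dV / dP
C = 686 / 8
C = 85.75 mL/cmH2O


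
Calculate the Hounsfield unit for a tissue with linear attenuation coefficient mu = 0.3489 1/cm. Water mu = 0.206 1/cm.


HU = ((mu_tissue - mu_water) / mu_water) * 1000
HU = ((0.3489 - 0.206) / 0.206) * 1000
HU = 693.7


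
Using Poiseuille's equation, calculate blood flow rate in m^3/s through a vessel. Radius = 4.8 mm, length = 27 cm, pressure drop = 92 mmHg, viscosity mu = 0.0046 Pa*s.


Q = pi*r^4*dP / (8*mu*L)
r = 0.0048 m, L = 0.27 m
dP = 92 mmHg = 12265.624 Pa
Q = 0.002059 m^3/s


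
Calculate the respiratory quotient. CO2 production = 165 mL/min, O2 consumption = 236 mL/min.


RQ = VCO2 / VO2
RQ = 165 / 236
RQ = 0.6992


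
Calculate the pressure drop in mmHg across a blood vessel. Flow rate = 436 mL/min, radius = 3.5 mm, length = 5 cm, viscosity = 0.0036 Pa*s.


dP = 8*mu*L*Q / (pi*r^4)
Q = 436 mL/min = 7.26667e-06 m^3/s
dP = 22.1961 Pa = 22.1961 / 133.322 mmHg = 0.1665 mmHg


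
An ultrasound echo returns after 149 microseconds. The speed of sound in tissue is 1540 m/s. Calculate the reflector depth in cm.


depth = c * t / 2
t = 149 us = 1.4900e-04 s
depth = 1540 * 1.4900e-04 / 2
depth = 0.11473 m = 11.473 cm


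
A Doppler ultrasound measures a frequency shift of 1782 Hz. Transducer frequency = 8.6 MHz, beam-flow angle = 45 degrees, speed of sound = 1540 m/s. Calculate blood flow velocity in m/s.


v = fd * c / (2 * f0 * cos(theta))
v = 1782 * 1540 / (2 * 8.6000e+06 * cos(45))
v = 0.2256 m/s


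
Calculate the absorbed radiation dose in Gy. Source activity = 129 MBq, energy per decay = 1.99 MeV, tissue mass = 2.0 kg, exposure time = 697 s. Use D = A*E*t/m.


A = 129 MBq = 1.2900e+08 Bq
E = 1.99 MeV = 3.18798e-13 J
D = A*E*t/m = 1.2900e+08*3.18798e-13*697/2.0
D = 0.01433 Gy


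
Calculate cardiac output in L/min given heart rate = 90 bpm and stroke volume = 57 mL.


CO = HR * SV
CO = 90 * 57 / 1000
CO = 5.13 L/min


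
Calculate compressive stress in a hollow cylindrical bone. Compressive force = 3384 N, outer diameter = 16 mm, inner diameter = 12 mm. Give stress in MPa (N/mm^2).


A = pi*(r_o^2 - r_i^2)
r_o = 8 mm, r_i = 6 mm
A = 87.9646 mm^2
sigma = F/A = 3384 / 87.9646
sigma = 38.47 MPa


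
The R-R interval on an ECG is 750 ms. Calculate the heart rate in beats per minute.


HR = 60 / RR_interval(s)
RR = 750 ms = 0.75 s
HR = 60 / 0.75 = 80 bpm


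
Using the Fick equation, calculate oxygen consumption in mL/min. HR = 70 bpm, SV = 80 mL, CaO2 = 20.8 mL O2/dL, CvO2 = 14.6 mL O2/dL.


CO = HR*SV = 70*80/1000 = 5.6 L/min
a-v O2 diff = 20.8 - 14.6 = 6.2 mL/dL
VO2 = CO * (CaO2-CvO2) * 10 dL/L
VO2 = 5.6 * 6.2 * 10
VO2 = 347.2 mL/min


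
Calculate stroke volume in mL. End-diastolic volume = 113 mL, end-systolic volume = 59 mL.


SV = EDV - ESV
SV = 113 - 59
SV = 54 mL


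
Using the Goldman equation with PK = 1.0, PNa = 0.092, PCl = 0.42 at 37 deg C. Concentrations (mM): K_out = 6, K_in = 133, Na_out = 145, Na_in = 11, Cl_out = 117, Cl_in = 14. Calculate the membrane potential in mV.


Vm = (RT/F)*ln((PK*Ko + PNa*Nao + PCl*Cli)/(PK*Ki + PNa*Nai + PCl*Clo))
Numer = 25.22, Denom = 183.152
Vm = -52.99 mV


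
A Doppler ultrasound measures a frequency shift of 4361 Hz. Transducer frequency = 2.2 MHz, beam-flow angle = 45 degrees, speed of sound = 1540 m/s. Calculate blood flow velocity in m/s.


v = fd * c / (2 * f0 * cos(theta))
v = 4361 * 1540 / (2 * 2.2000e+06 * cos(45))
v = 2.159 m/s


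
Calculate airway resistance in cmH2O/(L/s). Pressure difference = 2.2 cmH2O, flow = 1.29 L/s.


R = dP / flow
R = 2.2 / 1.29
R = 1.705 cmH2O/(L/s)


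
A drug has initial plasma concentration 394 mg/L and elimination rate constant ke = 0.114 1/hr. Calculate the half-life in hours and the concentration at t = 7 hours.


t_half = ln(2) / ke = 0.693147 / 0.114 = 6.08 hr
C(t) = C0 * exp(-ke*t) = 394 * exp(-0.114*7)
C(7) = 177.4 mg/L


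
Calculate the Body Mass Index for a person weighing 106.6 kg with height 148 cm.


BMI = weight / height^2
height = 148 cm = 1.48 m
BMI = 106.6 / 1.48^2
BMI = 48.67 kg/m^2


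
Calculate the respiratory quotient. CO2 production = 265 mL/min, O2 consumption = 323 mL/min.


RQ = VCO2 / VO2
RQ = 265 / 323
RQ = 0.8204


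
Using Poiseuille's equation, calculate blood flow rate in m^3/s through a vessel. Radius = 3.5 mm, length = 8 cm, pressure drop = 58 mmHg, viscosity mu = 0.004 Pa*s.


Q = pi*r^4*dP / (8*mu*L)
r = 0.0035 m, L = 0.08 m
dP = 58 mmHg = 7732.676 Pa
Q = 0.001424 m^3/s


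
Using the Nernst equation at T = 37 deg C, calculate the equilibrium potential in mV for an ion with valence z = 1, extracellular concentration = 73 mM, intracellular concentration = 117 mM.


E = (RT/(zF)) * ln(C_out/C_in)
T = 37 + 273.15 = 310.15 K
E = (8.314 * 310.15 / (1 * 96485)) * ln(73/117)
E = -12.61 mV


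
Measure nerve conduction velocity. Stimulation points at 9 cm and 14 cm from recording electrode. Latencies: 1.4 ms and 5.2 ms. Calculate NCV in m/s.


Distance = (14 - 9) / 100 = 0.05 m
dt = (5.2 - 1.4) / 1000 = 0.0038 s
NCV = dist / dt = 13.16 m/s


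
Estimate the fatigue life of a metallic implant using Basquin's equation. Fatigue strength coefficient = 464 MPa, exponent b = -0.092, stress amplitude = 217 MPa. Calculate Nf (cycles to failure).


sigma_a = sigma_f' * (2Nf)^b
2Nf = (sigma_a/sigma_f')^(1/b)
2Nf = (217/464)^(1/-0.092)
2Nf = 3868.919
Nf = 1934


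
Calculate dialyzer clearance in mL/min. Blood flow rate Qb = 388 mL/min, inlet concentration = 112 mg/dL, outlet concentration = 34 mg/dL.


K = Qb * (Cb_in - Cb_out) / Cb_in
K = 388 * (112 - 34) / 112
K = 270.2 mL/min


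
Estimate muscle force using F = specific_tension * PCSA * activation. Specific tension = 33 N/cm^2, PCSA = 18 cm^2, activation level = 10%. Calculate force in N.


F = sigma * PCSA * activation
F = 33 * 18 * 0.1
F = 59.4 N


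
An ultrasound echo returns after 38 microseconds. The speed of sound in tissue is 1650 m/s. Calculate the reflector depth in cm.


depth = c * t / 2
t = 38 us = 3.8000e-05 s
depth = 1650 * 3.8000e-05 / 2
depth = 0.03135 m = 3.135 cm


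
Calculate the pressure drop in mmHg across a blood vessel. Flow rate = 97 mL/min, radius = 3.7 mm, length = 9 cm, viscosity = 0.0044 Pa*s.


dP = 8*mu*L*Q / (pi*r^4)
Q = 97 mL/min = 1.61667e-06 m^3/s
dP = 8.69861 Pa = 8.69861 / 133.322 mmHg = 0.06525 mmHg


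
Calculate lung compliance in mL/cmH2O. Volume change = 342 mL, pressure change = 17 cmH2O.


C = dV / dP
C = 342 / 17
C = 20.12 mL/cmH2O


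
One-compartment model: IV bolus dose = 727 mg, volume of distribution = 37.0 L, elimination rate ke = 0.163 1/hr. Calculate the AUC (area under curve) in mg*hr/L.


C0 = Dose/Vd = 727/37.0 = 19.6486 mg/L
AUC = C0/ke = 19.6486/0.163
AUC = 120.5 mg*hr/L


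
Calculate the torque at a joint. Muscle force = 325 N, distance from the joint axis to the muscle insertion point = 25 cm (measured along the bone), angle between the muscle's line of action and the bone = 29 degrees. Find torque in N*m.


Torque = F * d * sin(theta)   (moment arm = d*sin(theta))
d = 25 cm = 0.25 m
Torque = 325 * 0.25 * sin(29)
Torque = 39.39 N*m


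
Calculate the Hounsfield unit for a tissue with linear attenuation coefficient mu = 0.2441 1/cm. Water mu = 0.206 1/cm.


HU = ((mu_tissue - mu_water) / mu_water) * 1000
HU = ((0.2441 - 0.206) / 0.206) * 1000
HU = 185


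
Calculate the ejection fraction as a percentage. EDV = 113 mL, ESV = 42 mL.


SV = EDV - ESV = 113 - 42 = 71 mL
EF = SV/EDV * 100 = 71/113 * 100
EF = 62.83%


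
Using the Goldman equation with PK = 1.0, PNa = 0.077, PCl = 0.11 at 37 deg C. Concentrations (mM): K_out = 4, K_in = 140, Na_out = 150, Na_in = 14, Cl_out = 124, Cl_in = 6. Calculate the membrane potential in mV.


Vm = (RT/F)*ln((PK*Ko + PNa*Nao + PCl*Cli)/(PK*Ki + PNa*Nai + PCl*Clo))
Numer = 16.21, Denom = 154.718
Vm = -60.29 mV


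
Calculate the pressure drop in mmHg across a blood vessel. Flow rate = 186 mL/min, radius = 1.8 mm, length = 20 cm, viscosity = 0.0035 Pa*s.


dP = 8*mu*L*Q / (pi*r^4)
Q = 186 mL/min = 3.1e-06 m^3/s
dP = 526.393 Pa = 526.393 / 133.322 mmHg = 3.948 mmHg


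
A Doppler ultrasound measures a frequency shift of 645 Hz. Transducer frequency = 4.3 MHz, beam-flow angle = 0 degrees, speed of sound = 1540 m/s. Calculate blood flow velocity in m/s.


v = fd * c / (2 * f0 * cos(theta))
v = 645 * 1540 / (2 * 4.3000e+06 * cos(0))
v = 0.1155 m/s


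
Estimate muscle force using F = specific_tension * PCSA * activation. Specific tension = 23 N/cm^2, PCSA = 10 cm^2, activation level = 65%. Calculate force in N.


F = sigma * PCSA * activation
F = 23 * 10 * 0.65
F = 149.5 N


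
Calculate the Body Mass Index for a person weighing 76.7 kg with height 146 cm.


BMI = weight / height^2
height = 146 cm = 1.46 m
BMI = 76.7 / 1.46^2
BMI = 35.98 kg/m^2


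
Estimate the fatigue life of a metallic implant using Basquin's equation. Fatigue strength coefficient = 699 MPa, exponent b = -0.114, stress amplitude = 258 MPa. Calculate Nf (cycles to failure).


sigma_a = sigma_f' * (2Nf)^b
2Nf = (sigma_a/sigma_f')^(1/b)
2Nf = (258/699)^(1/-0.114)
2Nf = 6266.0715
Nf = 3133


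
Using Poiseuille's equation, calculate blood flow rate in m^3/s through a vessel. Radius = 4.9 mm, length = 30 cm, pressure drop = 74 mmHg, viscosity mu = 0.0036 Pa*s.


Q = pi*r^4*dP / (8*mu*L)
r = 0.0049 m, L = 0.3 m
dP = 74 mmHg = 9865.828 Pa
Q = 0.002068 m^3/s


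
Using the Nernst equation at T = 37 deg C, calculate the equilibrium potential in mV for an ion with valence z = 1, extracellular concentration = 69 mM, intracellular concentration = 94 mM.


E = (RT/(zF)) * ln(C_out/C_in)
T = 37 + 273.15 = 310.15 K
E = (8.314 * 310.15 / (1 * 96485)) * ln(69/94)
E = -8.263 mV


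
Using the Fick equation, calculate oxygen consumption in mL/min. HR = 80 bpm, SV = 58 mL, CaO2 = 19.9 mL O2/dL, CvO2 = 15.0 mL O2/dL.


CO = HR*SV = 80*58/1000 = 4.64 L/min
a-v O2 diff = 19.9 - 15.0 = 4.9 mL/dL
VO2 = CO * (CaO2-CvO2) * 10 dL/L
VO2 = 4.64 * 4.9 * 10
VO2 = 227.4 mL/min


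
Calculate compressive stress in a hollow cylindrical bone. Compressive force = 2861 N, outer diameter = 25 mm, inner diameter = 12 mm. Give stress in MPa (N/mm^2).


A = pi*(r_o^2 - r_i^2)
r_o = 12.5 mm, r_i = 6 mm
A = 377.777 mm^2
sigma = F/A = 2861 / 377.777
sigma = 7.573 MPa


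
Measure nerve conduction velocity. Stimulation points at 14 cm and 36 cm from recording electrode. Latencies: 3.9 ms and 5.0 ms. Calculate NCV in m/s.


Distance = (36 - 14) / 100 = 0.22 m
dt = (5.0 - 3.9) / 1000 = 0.0011 s
NCV = dist / dt = 200 m/s


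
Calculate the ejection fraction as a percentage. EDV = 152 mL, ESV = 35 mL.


SV = EDV - ESV = 152 - 35 = 117 mL
EF = SV/EDV * 100 = 117/152 * 100
EF = 76.97%


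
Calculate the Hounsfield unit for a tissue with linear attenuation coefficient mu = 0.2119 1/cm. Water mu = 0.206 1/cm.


HU = ((mu_tissue - mu_water) / mu_water) * 1000
HU = ((0.2119 - 0.206) / 0.206) * 1000
HU = 28.64


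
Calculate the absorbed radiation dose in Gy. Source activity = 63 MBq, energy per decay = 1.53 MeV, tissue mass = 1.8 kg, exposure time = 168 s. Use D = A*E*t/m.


A = 63 MBq = 6.3000e+07 Bq
E = 1.53 MeV = 2.45106e-13 J
D = A*E*t/m = 6.3000e+07*2.45106e-13*168/1.8
D = 0.001441 Gy


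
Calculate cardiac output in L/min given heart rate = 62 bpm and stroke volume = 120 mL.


CO = HR * SV
CO = 62 * 120 / 1000
CO = 7.44 L/min


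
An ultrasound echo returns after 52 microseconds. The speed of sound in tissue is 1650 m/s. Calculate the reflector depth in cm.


depth = c * t / 2
t = 52 us = 5.2000e-05 s
depth = 1650 * 5.2000e-05 / 2
depth = 0.0429 m = 4.29 cm


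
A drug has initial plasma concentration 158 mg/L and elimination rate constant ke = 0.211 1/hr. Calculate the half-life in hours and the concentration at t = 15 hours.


t_half = ln(2) / ke = 0.693147 / 0.211 = 3.285 hr
C(t) = C0 * exp(-ke*t) = 158 * exp(-0.211*15)
C(15) = 6.67 mg/L


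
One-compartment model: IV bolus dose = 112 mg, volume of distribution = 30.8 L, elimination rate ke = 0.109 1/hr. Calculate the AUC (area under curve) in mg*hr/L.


C0 = Dose/Vd = 112/30.8 = 3.63636 mg/L
AUC = C0/ke = 3.63636/0.109
AUC = 33.36 mg*hr/L


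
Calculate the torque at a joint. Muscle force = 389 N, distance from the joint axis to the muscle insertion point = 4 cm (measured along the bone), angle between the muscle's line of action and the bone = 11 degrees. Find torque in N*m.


Torque = F * d * sin(theta)   (moment arm = d*sin(theta))
d = 4 cm = 0.04 m
Torque = 389 * 0.04 * sin(11)
Torque = 2.969 N*m


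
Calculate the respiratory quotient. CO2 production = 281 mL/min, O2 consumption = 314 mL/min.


RQ = VCO2 / VO2
RQ = 281 / 314
RQ = 0.8949


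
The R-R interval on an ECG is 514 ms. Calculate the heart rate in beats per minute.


HR = 60 / RR_interval(s)
RR = 514 ms = 0.514 s
HR = 60 / 0.514 = 116.7 bpm


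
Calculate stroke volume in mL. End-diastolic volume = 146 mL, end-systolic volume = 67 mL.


SV = EDV - ESV
SV = 146 - 67
SV = 79 mL


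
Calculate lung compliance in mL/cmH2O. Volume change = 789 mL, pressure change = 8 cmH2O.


C = dV / dP
C = 789 / 8
C = 98.62 mL/cmH2O


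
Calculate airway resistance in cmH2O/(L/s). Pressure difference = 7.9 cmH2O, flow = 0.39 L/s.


R = dP / flow
R = 7.9 / 0.39
R = 20.26 cmH2O/(L/s)


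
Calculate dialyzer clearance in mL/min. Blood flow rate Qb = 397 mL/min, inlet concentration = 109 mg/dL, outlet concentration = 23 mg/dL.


K = Qb * (Cb_in - Cb_out) / Cb_in
K = 397 * (109 - 23) / 109
K = 313.2 mL/min


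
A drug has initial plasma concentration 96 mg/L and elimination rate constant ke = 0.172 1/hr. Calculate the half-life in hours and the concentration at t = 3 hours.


t_half = ln(2) / ke = 0.693147 / 0.172 = 4.03 hr
C(t) = C0 * exp(-ke*t) = 96 * exp(-0.172*3)
C(3) = 57.3 mg/L


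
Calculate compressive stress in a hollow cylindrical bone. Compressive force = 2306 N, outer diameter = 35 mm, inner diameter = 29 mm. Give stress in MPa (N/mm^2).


A = pi*(r_o^2 - r_i^2)
r_o = 17.5 mm, r_i = 14.5 mm
A = 301.593 mm^2
sigma = F/A = 2306 / 301.593
sigma = 7.646 MPa


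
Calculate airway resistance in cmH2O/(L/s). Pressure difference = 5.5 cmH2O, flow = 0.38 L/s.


R = dP / flow
R = 5.5 / 0.38
R = 14.47 cmH2O/(L/s)


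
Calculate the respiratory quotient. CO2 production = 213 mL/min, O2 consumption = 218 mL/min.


RQ = VCO2 / VO2
RQ = 213 / 218
RQ = 0.9771


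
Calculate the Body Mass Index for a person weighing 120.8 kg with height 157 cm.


BMI = weight / height^2
height = 157 cm = 1.57 m
BMI = 120.8 / 1.57^2
BMI = 49.01 kg/m^2


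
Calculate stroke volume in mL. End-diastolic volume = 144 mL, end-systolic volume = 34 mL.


SV = EDV - ESV
SV = 144 - 34
SV = 110 mL


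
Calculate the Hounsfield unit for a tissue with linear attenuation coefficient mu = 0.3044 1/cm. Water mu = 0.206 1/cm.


HU = ((mu_tissue - mu_water) / mu_water) * 1000
HU = ((0.3044 - 0.206) / 0.206) * 1000
HU = 477.7


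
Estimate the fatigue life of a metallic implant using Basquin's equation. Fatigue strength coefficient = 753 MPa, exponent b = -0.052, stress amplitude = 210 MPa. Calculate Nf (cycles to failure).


sigma_a = sigma_f' * (2Nf)^b
2Nf = (sigma_a/sigma_f')^(1/b)
2Nf = (210/753)^(1/-0.052)
2Nf = 4.6229261e+10
Nf = 2.3115e+10


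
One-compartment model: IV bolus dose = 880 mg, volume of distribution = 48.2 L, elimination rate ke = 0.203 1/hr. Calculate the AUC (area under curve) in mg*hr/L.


C0 = Dose/Vd = 880/48.2 = 18.2573 mg/L
AUC = C0/ke = 18.2573/0.203
AUC = 89.94 mg*hr/L


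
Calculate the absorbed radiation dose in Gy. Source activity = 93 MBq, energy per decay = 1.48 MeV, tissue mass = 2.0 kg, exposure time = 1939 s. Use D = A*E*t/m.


A = 93 MBq = 9.3000e+07 Bq
E = 1.48 MeV = 2.37096e-13 J
D = A*E*t/m = 9.3000e+07*2.37096e-13*1939/2.0
D = 0.02138 Gy


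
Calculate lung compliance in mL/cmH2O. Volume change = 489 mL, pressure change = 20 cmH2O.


C = dV / dP
C = 489 / 20
C = 24.45 mL/cmH2O


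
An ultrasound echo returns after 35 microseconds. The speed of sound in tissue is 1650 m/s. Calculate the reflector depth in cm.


depth = c * t / 2
t = 35 us = 3.5000e-05 s
depth = 1650 * 3.5000e-05 / 2
depth = 0.028875 m = 2.8875 cm


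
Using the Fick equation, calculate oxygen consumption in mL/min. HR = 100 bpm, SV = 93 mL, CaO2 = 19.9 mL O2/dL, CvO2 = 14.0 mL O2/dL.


CO = HR*SV = 100*93/1000 = 9.3 L/min
a-v O2 diff = 19.9 - 14.0 = 5.9 mL/dL
VO2 = CO * (CaO2-CvO2) * 10 dL/L
VO2 = 9.3 * 5.9 * 10
VO2 = 548.7 mL/min


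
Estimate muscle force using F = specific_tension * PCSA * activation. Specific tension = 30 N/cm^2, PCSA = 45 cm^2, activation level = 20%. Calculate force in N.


F = sigma * PCSA * activation
F = 30 * 45 * 0.2
F = 270 N


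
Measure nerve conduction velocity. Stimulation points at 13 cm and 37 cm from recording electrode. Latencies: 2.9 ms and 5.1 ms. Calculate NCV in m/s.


Distance = (37 - 13) / 100 = 0.24 m
dt = (5.1 - 2.9) / 1000 = 0.0022 s
NCV = dist / dt = 109.1 m/s


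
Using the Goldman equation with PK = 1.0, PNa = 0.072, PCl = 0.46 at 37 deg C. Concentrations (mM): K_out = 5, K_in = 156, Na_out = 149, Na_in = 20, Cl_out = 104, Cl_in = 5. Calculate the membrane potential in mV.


Vm = (RT/F)*ln((PK*Ko + PNa*Nao + PCl*Cli)/(PK*Ki + PNa*Nai + PCl*Clo))
Numer = 18.028, Denom = 205.28
Vm = -65.01 mV


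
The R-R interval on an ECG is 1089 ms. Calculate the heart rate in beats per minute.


HR = 60 / RR_interval(s)
RR = 1089 ms = 1.089 s
HR = 60 / 1.089 = 55.1 bpm


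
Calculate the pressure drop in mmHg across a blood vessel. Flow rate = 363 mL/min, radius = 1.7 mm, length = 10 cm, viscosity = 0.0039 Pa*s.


dP = 8*mu*L*Q / (pi*r^4)
Q = 363 mL/min = 6.05e-06 m^3/s
dP = 719.39 Pa = 719.39 / 133.322 mmHg = 5.396 mmHg


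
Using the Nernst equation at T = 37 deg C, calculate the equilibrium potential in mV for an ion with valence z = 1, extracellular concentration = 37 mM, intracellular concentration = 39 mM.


E = (RT/(zF)) * ln(C_out/C_in)
T = 37 + 273.15 = 310.15 K
E = (8.314 * 310.15 / (1 * 96485)) * ln(37/39)
E = -1.407 mV


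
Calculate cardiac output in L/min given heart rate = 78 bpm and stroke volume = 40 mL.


CO = HR * SV
CO = 78 * 40 / 1000
CO = 3.12 L/min


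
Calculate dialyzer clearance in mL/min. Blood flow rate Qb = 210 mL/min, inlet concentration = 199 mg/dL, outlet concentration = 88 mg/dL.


K = Qb * (Cb_in - Cb_out) / Cb_in
K = 210 * (199 - 88) / 199
K = 117.1 mL/min


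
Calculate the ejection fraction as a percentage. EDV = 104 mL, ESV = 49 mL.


SV = EDV - ESV = 104 - 49 = 55 mL
EF = SV/EDV * 100 = 55/104 * 100
EF = 52.88%


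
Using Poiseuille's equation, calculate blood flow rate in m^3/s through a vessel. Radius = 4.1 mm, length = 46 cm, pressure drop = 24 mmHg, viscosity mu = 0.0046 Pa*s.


Q = pi*r^4*dP / (8*mu*L)
r = 0.0041 m, L = 0.46 m
dP = 24 mmHg = 3199.728 Pa
Q = 1.6780e-04 m^3/s


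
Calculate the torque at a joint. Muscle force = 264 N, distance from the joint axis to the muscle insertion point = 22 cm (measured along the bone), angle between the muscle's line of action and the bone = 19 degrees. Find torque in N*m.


Torque = F * d * sin(theta)   (moment arm = d*sin(theta))
d = 22 cm = 0.22 m
Torque = 264 * 0.22 * sin(19)
Torque = 18.91 N*m


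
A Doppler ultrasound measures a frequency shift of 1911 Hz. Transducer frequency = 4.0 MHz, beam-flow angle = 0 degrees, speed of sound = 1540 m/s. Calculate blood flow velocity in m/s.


v = fd * c / (2 * f0 * cos(theta))
v = 1911 * 1540 / (2 * 4.0000e+06 * cos(0))
v = 0.3679 m/s


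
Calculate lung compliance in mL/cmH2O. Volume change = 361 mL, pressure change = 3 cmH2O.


C = dV / dP
C = 361 / 3
C = 120.3 mL/cmH2O


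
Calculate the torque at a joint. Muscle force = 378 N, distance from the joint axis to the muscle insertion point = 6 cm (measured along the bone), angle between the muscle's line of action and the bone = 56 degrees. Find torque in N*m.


Torque = F * d * sin(theta)   (moment arm = d*sin(theta))
d = 6 cm = 0.06 m
Torque = 378 * 0.06 * sin(56)
Torque = 18.8 N*m


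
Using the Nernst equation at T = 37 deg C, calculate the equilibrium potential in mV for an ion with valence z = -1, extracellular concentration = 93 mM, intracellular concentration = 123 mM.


E = (RT/(zF)) * ln(C_out/C_in)
T = 37 + 273.15 = 310.15 K
E = (8.314 * 310.15 / (-1 * 96485)) * ln(93/123)
E = 7.472 mV


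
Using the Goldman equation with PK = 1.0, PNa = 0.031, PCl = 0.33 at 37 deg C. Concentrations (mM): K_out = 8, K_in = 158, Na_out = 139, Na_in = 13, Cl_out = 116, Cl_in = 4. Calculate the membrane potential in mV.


Vm = (RT/F)*ln((PK*Ko + PNa*Nao + PCl*Cli)/(PK*Ki + PNa*Nai + PCl*Clo))
Numer = 13.629, Denom = 196.683
Vm = -71.34 mV


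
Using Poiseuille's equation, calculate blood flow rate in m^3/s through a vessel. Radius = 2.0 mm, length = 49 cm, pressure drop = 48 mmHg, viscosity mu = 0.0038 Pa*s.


Q = pi*r^4*dP / (8*mu*L)
r = 0.002 m, L = 0.49 m
dP = 48 mmHg = 6399.456 Pa
Q = 2.1595e-05 m^3/s


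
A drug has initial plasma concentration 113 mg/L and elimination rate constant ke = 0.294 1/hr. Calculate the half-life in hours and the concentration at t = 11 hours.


t_half = ln(2) / ke = 0.693147 / 0.294 = 2.358 hr
C(t) = C0 * exp(-ke*t) = 113 * exp(-0.294*11)
C(11) = 4.452 mg/L
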